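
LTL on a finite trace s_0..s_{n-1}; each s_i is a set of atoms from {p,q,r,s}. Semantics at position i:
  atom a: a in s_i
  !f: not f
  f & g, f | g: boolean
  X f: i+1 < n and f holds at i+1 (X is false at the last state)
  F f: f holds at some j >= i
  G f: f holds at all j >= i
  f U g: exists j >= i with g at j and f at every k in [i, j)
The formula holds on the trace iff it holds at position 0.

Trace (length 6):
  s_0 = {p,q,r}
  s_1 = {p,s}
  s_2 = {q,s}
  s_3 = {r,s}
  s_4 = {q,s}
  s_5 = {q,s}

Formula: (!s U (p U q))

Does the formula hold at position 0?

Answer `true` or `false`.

s_0={p,q,r}: (!s U (p U q))=True !s=True s=False (p U q)=True p=True q=True
s_1={p,s}: (!s U (p U q))=True !s=False s=True (p U q)=True p=True q=False
s_2={q,s}: (!s U (p U q))=True !s=False s=True (p U q)=True p=False q=True
s_3={r,s}: (!s U (p U q))=False !s=False s=True (p U q)=False p=False q=False
s_4={q,s}: (!s U (p U q))=True !s=False s=True (p U q)=True p=False q=True
s_5={q,s}: (!s U (p U q))=True !s=False s=True (p U q)=True p=False q=True

Answer: true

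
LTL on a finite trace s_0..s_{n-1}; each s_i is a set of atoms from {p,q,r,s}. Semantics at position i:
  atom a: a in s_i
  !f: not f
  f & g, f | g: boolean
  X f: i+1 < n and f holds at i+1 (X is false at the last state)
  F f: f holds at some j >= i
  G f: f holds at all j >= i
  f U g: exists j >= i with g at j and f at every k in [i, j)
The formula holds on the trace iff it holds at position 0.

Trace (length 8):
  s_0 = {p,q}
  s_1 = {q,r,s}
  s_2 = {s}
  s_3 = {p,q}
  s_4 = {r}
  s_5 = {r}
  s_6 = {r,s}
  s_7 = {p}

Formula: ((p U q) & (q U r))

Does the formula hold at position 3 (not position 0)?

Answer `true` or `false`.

Answer: true

Derivation:
s_0={p,q}: ((p U q) & (q U r))=True (p U q)=True p=True q=True (q U r)=True r=False
s_1={q,r,s}: ((p U q) & (q U r))=True (p U q)=True p=False q=True (q U r)=True r=True
s_2={s}: ((p U q) & (q U r))=False (p U q)=False p=False q=False (q U r)=False r=False
s_3={p,q}: ((p U q) & (q U r))=True (p U q)=True p=True q=True (q U r)=True r=False
s_4={r}: ((p U q) & (q U r))=False (p U q)=False p=False q=False (q U r)=True r=True
s_5={r}: ((p U q) & (q U r))=False (p U q)=False p=False q=False (q U r)=True r=True
s_6={r,s}: ((p U q) & (q U r))=False (p U q)=False p=False q=False (q U r)=True r=True
s_7={p}: ((p U q) & (q U r))=False (p U q)=False p=True q=False (q U r)=False r=False
Evaluating at position 3: result = True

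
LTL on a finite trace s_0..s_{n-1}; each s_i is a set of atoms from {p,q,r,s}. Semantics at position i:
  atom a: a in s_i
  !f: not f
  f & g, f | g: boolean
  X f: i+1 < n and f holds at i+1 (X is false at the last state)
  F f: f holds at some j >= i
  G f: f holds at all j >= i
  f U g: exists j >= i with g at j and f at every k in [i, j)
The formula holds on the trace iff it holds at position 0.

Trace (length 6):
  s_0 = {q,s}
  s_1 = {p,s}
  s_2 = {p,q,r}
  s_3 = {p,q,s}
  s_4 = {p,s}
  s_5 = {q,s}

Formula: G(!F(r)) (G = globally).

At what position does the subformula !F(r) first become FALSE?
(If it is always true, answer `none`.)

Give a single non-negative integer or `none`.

Answer: 0

Derivation:
s_0={q,s}: !F(r)=False F(r)=True r=False
s_1={p,s}: !F(r)=False F(r)=True r=False
s_2={p,q,r}: !F(r)=False F(r)=True r=True
s_3={p,q,s}: !F(r)=True F(r)=False r=False
s_4={p,s}: !F(r)=True F(r)=False r=False
s_5={q,s}: !F(r)=True F(r)=False r=False
G(!F(r)) holds globally = False
First violation at position 0.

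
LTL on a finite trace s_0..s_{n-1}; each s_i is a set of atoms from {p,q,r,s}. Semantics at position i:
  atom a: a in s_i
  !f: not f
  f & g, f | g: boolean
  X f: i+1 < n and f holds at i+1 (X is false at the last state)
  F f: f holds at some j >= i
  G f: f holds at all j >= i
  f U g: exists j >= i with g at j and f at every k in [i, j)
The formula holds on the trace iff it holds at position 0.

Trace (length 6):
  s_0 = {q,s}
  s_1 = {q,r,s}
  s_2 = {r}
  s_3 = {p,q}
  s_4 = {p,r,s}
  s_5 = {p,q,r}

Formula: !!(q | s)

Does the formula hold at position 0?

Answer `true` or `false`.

Answer: true

Derivation:
s_0={q,s}: !!(q | s)=True !(q | s)=False (q | s)=True q=True s=True
s_1={q,r,s}: !!(q | s)=True !(q | s)=False (q | s)=True q=True s=True
s_2={r}: !!(q | s)=False !(q | s)=True (q | s)=False q=False s=False
s_3={p,q}: !!(q | s)=True !(q | s)=False (q | s)=True q=True s=False
s_4={p,r,s}: !!(q | s)=True !(q | s)=False (q | s)=True q=False s=True
s_5={p,q,r}: !!(q | s)=True !(q | s)=False (q | s)=True q=True s=False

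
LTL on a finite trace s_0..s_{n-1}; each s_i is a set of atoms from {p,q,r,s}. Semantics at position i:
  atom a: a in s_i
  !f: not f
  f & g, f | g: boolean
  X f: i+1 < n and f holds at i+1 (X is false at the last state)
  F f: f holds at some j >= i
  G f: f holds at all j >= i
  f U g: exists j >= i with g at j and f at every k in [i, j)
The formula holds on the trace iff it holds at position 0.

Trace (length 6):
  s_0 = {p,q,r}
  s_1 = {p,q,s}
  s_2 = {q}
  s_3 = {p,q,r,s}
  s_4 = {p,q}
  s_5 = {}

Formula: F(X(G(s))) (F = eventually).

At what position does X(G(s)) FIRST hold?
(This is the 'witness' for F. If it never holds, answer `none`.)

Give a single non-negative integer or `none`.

Answer: none

Derivation:
s_0={p,q,r}: X(G(s))=False G(s)=False s=False
s_1={p,q,s}: X(G(s))=False G(s)=False s=True
s_2={q}: X(G(s))=False G(s)=False s=False
s_3={p,q,r,s}: X(G(s))=False G(s)=False s=True
s_4={p,q}: X(G(s))=False G(s)=False s=False
s_5={}: X(G(s))=False G(s)=False s=False
F(X(G(s))) does not hold (no witness exists).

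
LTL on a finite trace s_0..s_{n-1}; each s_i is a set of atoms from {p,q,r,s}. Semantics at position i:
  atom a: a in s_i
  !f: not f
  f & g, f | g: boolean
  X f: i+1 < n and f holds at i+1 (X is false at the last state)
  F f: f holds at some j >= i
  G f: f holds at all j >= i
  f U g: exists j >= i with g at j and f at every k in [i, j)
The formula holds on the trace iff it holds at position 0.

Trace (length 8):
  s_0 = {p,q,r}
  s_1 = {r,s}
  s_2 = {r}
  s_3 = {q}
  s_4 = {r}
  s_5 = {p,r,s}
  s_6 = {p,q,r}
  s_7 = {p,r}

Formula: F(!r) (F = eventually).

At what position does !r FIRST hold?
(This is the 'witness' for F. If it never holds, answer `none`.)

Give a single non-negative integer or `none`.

Answer: 3

Derivation:
s_0={p,q,r}: !r=False r=True
s_1={r,s}: !r=False r=True
s_2={r}: !r=False r=True
s_3={q}: !r=True r=False
s_4={r}: !r=False r=True
s_5={p,r,s}: !r=False r=True
s_6={p,q,r}: !r=False r=True
s_7={p,r}: !r=False r=True
F(!r) holds; first witness at position 3.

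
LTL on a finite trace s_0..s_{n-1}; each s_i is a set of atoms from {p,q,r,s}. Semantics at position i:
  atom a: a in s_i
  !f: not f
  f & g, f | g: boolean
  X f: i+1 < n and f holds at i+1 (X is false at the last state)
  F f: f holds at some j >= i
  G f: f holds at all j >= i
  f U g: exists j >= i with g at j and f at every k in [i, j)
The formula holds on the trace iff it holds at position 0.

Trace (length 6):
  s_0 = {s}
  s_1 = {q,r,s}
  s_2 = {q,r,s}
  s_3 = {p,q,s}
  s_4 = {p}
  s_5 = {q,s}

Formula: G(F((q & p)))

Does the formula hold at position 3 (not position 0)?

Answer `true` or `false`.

Answer: false

Derivation:
s_0={s}: G(F((q & p)))=False F((q & p))=True (q & p)=False q=False p=False
s_1={q,r,s}: G(F((q & p)))=False F((q & p))=True (q & p)=False q=True p=False
s_2={q,r,s}: G(F((q & p)))=False F((q & p))=True (q & p)=False q=True p=False
s_3={p,q,s}: G(F((q & p)))=False F((q & p))=True (q & p)=True q=True p=True
s_4={p}: G(F((q & p)))=False F((q & p))=False (q & p)=False q=False p=True
s_5={q,s}: G(F((q & p)))=False F((q & p))=False (q & p)=False q=True p=False
Evaluating at position 3: result = False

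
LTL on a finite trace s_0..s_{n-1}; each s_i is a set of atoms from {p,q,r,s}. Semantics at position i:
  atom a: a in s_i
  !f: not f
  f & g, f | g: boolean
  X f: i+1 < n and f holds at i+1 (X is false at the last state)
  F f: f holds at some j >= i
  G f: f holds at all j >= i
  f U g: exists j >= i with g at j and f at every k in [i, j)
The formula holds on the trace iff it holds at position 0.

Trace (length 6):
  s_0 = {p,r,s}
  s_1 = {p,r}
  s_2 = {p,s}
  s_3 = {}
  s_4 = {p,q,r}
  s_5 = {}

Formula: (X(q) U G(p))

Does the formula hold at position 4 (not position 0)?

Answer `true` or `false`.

s_0={p,r,s}: (X(q) U G(p))=False X(q)=False q=False G(p)=False p=True
s_1={p,r}: (X(q) U G(p))=False X(q)=False q=False G(p)=False p=True
s_2={p,s}: (X(q) U G(p))=False X(q)=False q=False G(p)=False p=True
s_3={}: (X(q) U G(p))=False X(q)=True q=False G(p)=False p=False
s_4={p,q,r}: (X(q) U G(p))=False X(q)=False q=True G(p)=False p=True
s_5={}: (X(q) U G(p))=False X(q)=False q=False G(p)=False p=False
Evaluating at position 4: result = False

Answer: false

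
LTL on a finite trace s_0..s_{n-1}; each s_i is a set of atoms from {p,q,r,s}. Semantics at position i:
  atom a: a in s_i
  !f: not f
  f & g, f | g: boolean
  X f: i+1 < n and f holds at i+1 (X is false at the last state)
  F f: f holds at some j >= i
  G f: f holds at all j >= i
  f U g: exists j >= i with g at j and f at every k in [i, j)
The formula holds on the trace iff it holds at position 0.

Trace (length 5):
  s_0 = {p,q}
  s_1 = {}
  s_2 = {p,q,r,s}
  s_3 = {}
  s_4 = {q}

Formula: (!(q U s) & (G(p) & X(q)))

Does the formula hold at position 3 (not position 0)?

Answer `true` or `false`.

Answer: false

Derivation:
s_0={p,q}: (!(q U s) & (G(p) & X(q)))=False !(q U s)=True (q U s)=False q=True s=False (G(p) & X(q))=False G(p)=False p=True X(q)=False
s_1={}: (!(q U s) & (G(p) & X(q)))=False !(q U s)=True (q U s)=False q=False s=False (G(p) & X(q))=False G(p)=False p=False X(q)=True
s_2={p,q,r,s}: (!(q U s) & (G(p) & X(q)))=False !(q U s)=False (q U s)=True q=True s=True (G(p) & X(q))=False G(p)=False p=True X(q)=False
s_3={}: (!(q U s) & (G(p) & X(q)))=False !(q U s)=True (q U s)=False q=False s=False (G(p) & X(q))=False G(p)=False p=False X(q)=True
s_4={q}: (!(q U s) & (G(p) & X(q)))=False !(q U s)=True (q U s)=False q=True s=False (G(p) & X(q))=False G(p)=False p=False X(q)=False
Evaluating at position 3: result = False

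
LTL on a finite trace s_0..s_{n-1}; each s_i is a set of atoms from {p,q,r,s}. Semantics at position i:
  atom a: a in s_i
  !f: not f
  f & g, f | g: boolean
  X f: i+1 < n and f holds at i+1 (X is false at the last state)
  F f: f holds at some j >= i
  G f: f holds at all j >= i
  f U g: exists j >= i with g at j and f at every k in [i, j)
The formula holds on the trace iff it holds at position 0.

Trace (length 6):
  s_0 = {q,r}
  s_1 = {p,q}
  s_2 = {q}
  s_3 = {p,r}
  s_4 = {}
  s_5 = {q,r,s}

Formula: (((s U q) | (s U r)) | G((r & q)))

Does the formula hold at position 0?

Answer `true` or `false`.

s_0={q,r}: (((s U q) | (s U r)) | G((r & q)))=True ((s U q) | (s U r))=True (s U q)=True s=False q=True (s U r)=True r=True G((r & q))=False (r & q)=True
s_1={p,q}: (((s U q) | (s U r)) | G((r & q)))=True ((s U q) | (s U r))=True (s U q)=True s=False q=True (s U r)=False r=False G((r & q))=False (r & q)=False
s_2={q}: (((s U q) | (s U r)) | G((r & q)))=True ((s U q) | (s U r))=True (s U q)=True s=False q=True (s U r)=False r=False G((r & q))=False (r & q)=False
s_3={p,r}: (((s U q) | (s U r)) | G((r & q)))=True ((s U q) | (s U r))=True (s U q)=False s=False q=False (s U r)=True r=True G((r & q))=False (r & q)=False
s_4={}: (((s U q) | (s U r)) | G((r & q)))=False ((s U q) | (s U r))=False (s U q)=False s=False q=False (s U r)=False r=False G((r & q))=False (r & q)=False
s_5={q,r,s}: (((s U q) | (s U r)) | G((r & q)))=True ((s U q) | (s U r))=True (s U q)=True s=True q=True (s U r)=True r=True G((r & q))=True (r & q)=True

Answer: true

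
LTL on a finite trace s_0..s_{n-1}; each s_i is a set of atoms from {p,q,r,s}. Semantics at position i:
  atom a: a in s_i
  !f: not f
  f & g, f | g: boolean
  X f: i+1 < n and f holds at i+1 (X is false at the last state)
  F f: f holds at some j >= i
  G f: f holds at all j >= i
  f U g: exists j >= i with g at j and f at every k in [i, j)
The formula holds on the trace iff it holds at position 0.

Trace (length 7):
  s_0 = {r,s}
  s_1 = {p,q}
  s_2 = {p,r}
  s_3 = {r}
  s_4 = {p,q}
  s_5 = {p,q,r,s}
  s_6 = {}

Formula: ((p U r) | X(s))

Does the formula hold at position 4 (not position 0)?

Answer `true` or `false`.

s_0={r,s}: ((p U r) | X(s))=True (p U r)=True p=False r=True X(s)=False s=True
s_1={p,q}: ((p U r) | X(s))=True (p U r)=True p=True r=False X(s)=False s=False
s_2={p,r}: ((p U r) | X(s))=True (p U r)=True p=True r=True X(s)=False s=False
s_3={r}: ((p U r) | X(s))=True (p U r)=True p=False r=True X(s)=False s=False
s_4={p,q}: ((p U r) | X(s))=True (p U r)=True p=True r=False X(s)=True s=False
s_5={p,q,r,s}: ((p U r) | X(s))=True (p U r)=True p=True r=True X(s)=False s=True
s_6={}: ((p U r) | X(s))=False (p U r)=False p=False r=False X(s)=False s=False
Evaluating at position 4: result = True

Answer: true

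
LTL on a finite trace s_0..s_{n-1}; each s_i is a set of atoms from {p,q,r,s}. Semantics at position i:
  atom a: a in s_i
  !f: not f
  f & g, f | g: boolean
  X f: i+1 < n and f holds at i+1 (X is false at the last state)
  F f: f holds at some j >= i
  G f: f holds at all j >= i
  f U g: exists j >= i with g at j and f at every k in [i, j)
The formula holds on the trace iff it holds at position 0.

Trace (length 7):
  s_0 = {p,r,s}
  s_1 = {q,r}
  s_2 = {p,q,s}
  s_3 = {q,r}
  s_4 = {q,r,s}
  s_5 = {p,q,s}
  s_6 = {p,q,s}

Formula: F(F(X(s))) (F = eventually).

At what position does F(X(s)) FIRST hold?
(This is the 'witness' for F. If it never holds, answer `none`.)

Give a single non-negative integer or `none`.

s_0={p,r,s}: F(X(s))=True X(s)=False s=True
s_1={q,r}: F(X(s))=True X(s)=True s=False
s_2={p,q,s}: F(X(s))=True X(s)=False s=True
s_3={q,r}: F(X(s))=True X(s)=True s=False
s_4={q,r,s}: F(X(s))=True X(s)=True s=True
s_5={p,q,s}: F(X(s))=True X(s)=True s=True
s_6={p,q,s}: F(X(s))=False X(s)=False s=True
F(F(X(s))) holds; first witness at position 0.

Answer: 0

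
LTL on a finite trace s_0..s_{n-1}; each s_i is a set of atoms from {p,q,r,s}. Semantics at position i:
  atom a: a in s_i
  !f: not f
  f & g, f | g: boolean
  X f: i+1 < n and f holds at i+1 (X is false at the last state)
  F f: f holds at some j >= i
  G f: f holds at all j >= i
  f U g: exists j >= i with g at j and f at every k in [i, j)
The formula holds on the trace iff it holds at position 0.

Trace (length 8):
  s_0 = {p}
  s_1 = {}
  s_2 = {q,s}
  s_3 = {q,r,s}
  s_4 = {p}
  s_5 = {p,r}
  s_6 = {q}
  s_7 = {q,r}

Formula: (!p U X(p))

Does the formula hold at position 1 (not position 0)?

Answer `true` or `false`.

s_0={p}: (!p U X(p))=False !p=False p=True X(p)=False
s_1={}: (!p U X(p))=True !p=True p=False X(p)=False
s_2={q,s}: (!p U X(p))=True !p=True p=False X(p)=False
s_3={q,r,s}: (!p U X(p))=True !p=True p=False X(p)=True
s_4={p}: (!p U X(p))=True !p=False p=True X(p)=True
s_5={p,r}: (!p U X(p))=False !p=False p=True X(p)=False
s_6={q}: (!p U X(p))=False !p=True p=False X(p)=False
s_7={q,r}: (!p U X(p))=False !p=True p=False X(p)=False
Evaluating at position 1: result = True

Answer: true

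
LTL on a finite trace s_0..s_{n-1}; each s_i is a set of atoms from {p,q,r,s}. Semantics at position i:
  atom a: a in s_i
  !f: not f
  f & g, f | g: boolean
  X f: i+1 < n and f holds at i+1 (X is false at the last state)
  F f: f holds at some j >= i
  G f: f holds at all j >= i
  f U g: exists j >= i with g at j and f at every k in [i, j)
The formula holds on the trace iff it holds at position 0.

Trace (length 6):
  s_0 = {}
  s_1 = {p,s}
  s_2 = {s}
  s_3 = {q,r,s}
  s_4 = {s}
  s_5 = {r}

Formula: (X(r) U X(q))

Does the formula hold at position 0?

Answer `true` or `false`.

Answer: false

Derivation:
s_0={}: (X(r) U X(q))=False X(r)=False r=False X(q)=False q=False
s_1={p,s}: (X(r) U X(q))=False X(r)=False r=False X(q)=False q=False
s_2={s}: (X(r) U X(q))=True X(r)=True r=False X(q)=True q=False
s_3={q,r,s}: (X(r) U X(q))=False X(r)=False r=True X(q)=False q=True
s_4={s}: (X(r) U X(q))=False X(r)=True r=False X(q)=False q=False
s_5={r}: (X(r) U X(q))=False X(r)=False r=True X(q)=False q=False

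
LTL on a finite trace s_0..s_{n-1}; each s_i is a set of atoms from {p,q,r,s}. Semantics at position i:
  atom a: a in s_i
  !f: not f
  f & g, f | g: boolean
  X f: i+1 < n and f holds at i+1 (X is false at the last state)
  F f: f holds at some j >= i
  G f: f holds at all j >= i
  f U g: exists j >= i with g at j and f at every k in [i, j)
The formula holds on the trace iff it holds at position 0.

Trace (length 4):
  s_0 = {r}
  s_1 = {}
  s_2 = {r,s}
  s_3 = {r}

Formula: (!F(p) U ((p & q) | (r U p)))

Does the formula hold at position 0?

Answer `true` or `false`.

Answer: false

Derivation:
s_0={r}: (!F(p) U ((p & q) | (r U p)))=False !F(p)=True F(p)=False p=False ((p & q) | (r U p))=False (p & q)=False q=False (r U p)=False r=True
s_1={}: (!F(p) U ((p & q) | (r U p)))=False !F(p)=True F(p)=False p=False ((p & q) | (r U p))=False (p & q)=False q=False (r U p)=False r=False
s_2={r,s}: (!F(p) U ((p & q) | (r U p)))=False !F(p)=True F(p)=False p=False ((p & q) | (r U p))=False (p & q)=False q=False (r U p)=False r=True
s_3={r}: (!F(p) U ((p & q) | (r U p)))=False !F(p)=True F(p)=False p=False ((p & q) | (r U p))=False (p & q)=False q=False (r U p)=False r=True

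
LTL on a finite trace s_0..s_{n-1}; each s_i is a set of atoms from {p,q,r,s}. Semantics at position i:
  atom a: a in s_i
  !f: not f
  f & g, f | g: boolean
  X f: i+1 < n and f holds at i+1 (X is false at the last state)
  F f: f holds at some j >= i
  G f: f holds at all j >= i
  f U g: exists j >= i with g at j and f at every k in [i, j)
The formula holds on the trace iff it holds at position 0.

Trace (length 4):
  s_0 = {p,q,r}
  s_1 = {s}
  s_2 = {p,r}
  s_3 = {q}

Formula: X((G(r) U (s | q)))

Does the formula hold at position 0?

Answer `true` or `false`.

s_0={p,q,r}: X((G(r) U (s | q)))=True (G(r) U (s | q))=True G(r)=False r=True (s | q)=True s=False q=True
s_1={s}: X((G(r) U (s | q)))=False (G(r) U (s | q))=True G(r)=False r=False (s | q)=True s=True q=False
s_2={p,r}: X((G(r) U (s | q)))=True (G(r) U (s | q))=False G(r)=False r=True (s | q)=False s=False q=False
s_3={q}: X((G(r) U (s | q)))=False (G(r) U (s | q))=True G(r)=False r=False (s | q)=True s=False q=True

Answer: true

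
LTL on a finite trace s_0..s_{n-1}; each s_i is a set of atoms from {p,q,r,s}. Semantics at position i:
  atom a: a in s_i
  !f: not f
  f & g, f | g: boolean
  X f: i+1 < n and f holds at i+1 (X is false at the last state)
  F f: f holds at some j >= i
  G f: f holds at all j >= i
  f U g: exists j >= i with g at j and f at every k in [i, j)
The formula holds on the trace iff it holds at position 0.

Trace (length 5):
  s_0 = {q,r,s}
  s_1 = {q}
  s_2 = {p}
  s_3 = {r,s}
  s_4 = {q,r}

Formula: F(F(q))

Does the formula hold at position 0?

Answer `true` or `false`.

Answer: true

Derivation:
s_0={q,r,s}: F(F(q))=True F(q)=True q=True
s_1={q}: F(F(q))=True F(q)=True q=True
s_2={p}: F(F(q))=True F(q)=True q=False
s_3={r,s}: F(F(q))=True F(q)=True q=False
s_4={q,r}: F(F(q))=True F(q)=True q=True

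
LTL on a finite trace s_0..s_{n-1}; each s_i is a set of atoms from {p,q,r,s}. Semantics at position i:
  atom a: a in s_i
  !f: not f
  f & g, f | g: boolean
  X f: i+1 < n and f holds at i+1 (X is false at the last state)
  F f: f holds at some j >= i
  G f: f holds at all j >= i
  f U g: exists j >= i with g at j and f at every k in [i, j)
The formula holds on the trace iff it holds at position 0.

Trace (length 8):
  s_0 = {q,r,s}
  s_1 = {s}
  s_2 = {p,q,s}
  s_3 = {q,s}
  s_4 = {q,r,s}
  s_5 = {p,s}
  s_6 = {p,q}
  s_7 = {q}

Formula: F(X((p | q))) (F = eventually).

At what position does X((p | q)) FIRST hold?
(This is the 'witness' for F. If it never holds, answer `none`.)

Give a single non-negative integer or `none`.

Answer: 1

Derivation:
s_0={q,r,s}: X((p | q))=False (p | q)=True p=False q=True
s_1={s}: X((p | q))=True (p | q)=False p=False q=False
s_2={p,q,s}: X((p | q))=True (p | q)=True p=True q=True
s_3={q,s}: X((p | q))=True (p | q)=True p=False q=True
s_4={q,r,s}: X((p | q))=True (p | q)=True p=False q=True
s_5={p,s}: X((p | q))=True (p | q)=True p=True q=False
s_6={p,q}: X((p | q))=True (p | q)=True p=True q=True
s_7={q}: X((p | q))=False (p | q)=True p=False q=True
F(X((p | q))) holds; first witness at position 1.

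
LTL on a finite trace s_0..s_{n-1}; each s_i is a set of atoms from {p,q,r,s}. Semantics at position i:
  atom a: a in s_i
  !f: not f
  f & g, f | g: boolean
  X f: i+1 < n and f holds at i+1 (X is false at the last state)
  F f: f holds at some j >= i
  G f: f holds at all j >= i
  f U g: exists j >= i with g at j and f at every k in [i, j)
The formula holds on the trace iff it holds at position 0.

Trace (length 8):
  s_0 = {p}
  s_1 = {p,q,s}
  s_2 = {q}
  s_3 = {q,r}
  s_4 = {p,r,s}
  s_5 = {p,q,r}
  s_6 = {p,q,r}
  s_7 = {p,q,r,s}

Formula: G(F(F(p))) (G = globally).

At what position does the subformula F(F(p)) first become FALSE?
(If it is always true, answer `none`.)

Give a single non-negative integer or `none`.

Answer: none

Derivation:
s_0={p}: F(F(p))=True F(p)=True p=True
s_1={p,q,s}: F(F(p))=True F(p)=True p=True
s_2={q}: F(F(p))=True F(p)=True p=False
s_3={q,r}: F(F(p))=True F(p)=True p=False
s_4={p,r,s}: F(F(p))=True F(p)=True p=True
s_5={p,q,r}: F(F(p))=True F(p)=True p=True
s_6={p,q,r}: F(F(p))=True F(p)=True p=True
s_7={p,q,r,s}: F(F(p))=True F(p)=True p=True
G(F(F(p))) holds globally = True
No violation — formula holds at every position.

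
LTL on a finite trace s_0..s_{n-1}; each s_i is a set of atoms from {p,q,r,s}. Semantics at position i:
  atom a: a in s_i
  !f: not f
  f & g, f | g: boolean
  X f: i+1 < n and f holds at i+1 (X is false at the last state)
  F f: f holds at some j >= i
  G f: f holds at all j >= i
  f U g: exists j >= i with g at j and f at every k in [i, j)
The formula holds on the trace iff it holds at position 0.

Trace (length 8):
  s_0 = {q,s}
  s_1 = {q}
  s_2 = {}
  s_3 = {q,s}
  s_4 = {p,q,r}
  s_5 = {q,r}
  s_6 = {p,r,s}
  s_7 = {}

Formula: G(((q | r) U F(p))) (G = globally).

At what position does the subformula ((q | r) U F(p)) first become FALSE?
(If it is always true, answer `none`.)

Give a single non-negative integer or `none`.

Answer: 7

Derivation:
s_0={q,s}: ((q | r) U F(p))=True (q | r)=True q=True r=False F(p)=True p=False
s_1={q}: ((q | r) U F(p))=True (q | r)=True q=True r=False F(p)=True p=False
s_2={}: ((q | r) U F(p))=True (q | r)=False q=False r=False F(p)=True p=False
s_3={q,s}: ((q | r) U F(p))=True (q | r)=True q=True r=False F(p)=True p=False
s_4={p,q,r}: ((q | r) U F(p))=True (q | r)=True q=True r=True F(p)=True p=True
s_5={q,r}: ((q | r) U F(p))=True (q | r)=True q=True r=True F(p)=True p=False
s_6={p,r,s}: ((q | r) U F(p))=True (q | r)=True q=False r=True F(p)=True p=True
s_7={}: ((q | r) U F(p))=False (q | r)=False q=False r=False F(p)=False p=False
G(((q | r) U F(p))) holds globally = False
First violation at position 7.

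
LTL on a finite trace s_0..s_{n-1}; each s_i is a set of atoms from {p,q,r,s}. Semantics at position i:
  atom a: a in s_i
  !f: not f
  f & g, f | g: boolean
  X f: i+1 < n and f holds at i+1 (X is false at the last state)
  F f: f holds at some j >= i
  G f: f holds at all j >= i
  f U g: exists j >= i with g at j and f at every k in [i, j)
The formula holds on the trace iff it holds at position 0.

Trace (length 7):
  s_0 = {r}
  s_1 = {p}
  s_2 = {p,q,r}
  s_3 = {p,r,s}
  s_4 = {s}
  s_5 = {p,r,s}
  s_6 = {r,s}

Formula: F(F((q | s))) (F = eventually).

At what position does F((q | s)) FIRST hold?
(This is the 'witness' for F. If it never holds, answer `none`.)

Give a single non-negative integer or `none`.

s_0={r}: F((q | s))=True (q | s)=False q=False s=False
s_1={p}: F((q | s))=True (q | s)=False q=False s=False
s_2={p,q,r}: F((q | s))=True (q | s)=True q=True s=False
s_3={p,r,s}: F((q | s))=True (q | s)=True q=False s=True
s_4={s}: F((q | s))=True (q | s)=True q=False s=True
s_5={p,r,s}: F((q | s))=True (q | s)=True q=False s=True
s_6={r,s}: F((q | s))=True (q | s)=True q=False s=True
F(F((q | s))) holds; first witness at position 0.

Answer: 0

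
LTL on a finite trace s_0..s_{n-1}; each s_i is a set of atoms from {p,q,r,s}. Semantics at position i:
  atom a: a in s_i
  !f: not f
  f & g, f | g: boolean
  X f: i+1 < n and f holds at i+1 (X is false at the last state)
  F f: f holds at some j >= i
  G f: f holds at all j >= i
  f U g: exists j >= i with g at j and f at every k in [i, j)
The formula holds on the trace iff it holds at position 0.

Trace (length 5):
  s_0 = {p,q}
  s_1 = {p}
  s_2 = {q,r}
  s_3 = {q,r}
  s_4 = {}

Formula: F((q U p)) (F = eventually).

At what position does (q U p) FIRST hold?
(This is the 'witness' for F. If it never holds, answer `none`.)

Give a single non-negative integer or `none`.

s_0={p,q}: (q U p)=True q=True p=True
s_1={p}: (q U p)=True q=False p=True
s_2={q,r}: (q U p)=False q=True p=False
s_3={q,r}: (q U p)=False q=True p=False
s_4={}: (q U p)=False q=False p=False
F((q U p)) holds; first witness at position 0.

Answer: 0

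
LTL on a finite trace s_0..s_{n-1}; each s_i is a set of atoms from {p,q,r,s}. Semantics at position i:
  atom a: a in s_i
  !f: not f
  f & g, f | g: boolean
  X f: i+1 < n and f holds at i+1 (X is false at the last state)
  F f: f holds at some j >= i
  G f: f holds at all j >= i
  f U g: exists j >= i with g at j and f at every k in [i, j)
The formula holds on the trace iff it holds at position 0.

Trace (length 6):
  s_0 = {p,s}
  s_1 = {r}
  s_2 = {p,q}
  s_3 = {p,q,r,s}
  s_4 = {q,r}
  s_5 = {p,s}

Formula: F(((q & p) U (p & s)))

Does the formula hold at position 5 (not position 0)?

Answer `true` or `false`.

Answer: true

Derivation:
s_0={p,s}: F(((q & p) U (p & s)))=True ((q & p) U (p & s))=True (q & p)=False q=False p=True (p & s)=True s=True
s_1={r}: F(((q & p) U (p & s)))=True ((q & p) U (p & s))=False (q & p)=False q=False p=False (p & s)=False s=False
s_2={p,q}: F(((q & p) U (p & s)))=True ((q & p) U (p & s))=True (q & p)=True q=True p=True (p & s)=False s=False
s_3={p,q,r,s}: F(((q & p) U (p & s)))=True ((q & p) U (p & s))=True (q & p)=True q=True p=True (p & s)=True s=True
s_4={q,r}: F(((q & p) U (p & s)))=True ((q & p) U (p & s))=False (q & p)=False q=True p=False (p & s)=False s=False
s_5={p,s}: F(((q & p) U (p & s)))=True ((q & p) U (p & s))=True (q & p)=False q=False p=True (p & s)=True s=True
Evaluating at position 5: result = True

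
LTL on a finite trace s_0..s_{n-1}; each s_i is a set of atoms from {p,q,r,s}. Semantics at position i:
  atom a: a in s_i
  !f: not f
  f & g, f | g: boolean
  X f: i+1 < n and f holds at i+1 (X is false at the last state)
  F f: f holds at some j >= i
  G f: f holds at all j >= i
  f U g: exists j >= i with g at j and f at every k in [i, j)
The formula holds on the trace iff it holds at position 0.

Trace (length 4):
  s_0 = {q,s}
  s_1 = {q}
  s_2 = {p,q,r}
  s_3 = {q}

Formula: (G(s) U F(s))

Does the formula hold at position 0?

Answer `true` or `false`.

Answer: true

Derivation:
s_0={q,s}: (G(s) U F(s))=True G(s)=False s=True F(s)=True
s_1={q}: (G(s) U F(s))=False G(s)=False s=False F(s)=False
s_2={p,q,r}: (G(s) U F(s))=False G(s)=False s=False F(s)=False
s_3={q}: (G(s) U F(s))=False G(s)=False s=False F(s)=False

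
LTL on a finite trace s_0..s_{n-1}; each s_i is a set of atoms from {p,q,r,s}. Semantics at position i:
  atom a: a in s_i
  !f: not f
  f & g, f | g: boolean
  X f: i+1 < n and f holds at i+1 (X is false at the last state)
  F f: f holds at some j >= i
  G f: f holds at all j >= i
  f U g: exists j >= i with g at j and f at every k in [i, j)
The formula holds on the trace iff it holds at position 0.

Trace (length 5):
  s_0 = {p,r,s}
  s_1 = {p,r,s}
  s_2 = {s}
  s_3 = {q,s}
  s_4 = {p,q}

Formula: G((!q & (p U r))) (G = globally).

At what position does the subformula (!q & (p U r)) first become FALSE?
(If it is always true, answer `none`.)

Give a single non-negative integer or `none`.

Answer: 2

Derivation:
s_0={p,r,s}: (!q & (p U r))=True !q=True q=False (p U r)=True p=True r=True
s_1={p,r,s}: (!q & (p U r))=True !q=True q=False (p U r)=True p=True r=True
s_2={s}: (!q & (p U r))=False !q=True q=False (p U r)=False p=False r=False
s_3={q,s}: (!q & (p U r))=False !q=False q=True (p U r)=False p=False r=False
s_4={p,q}: (!q & (p U r))=False !q=False q=True (p U r)=False p=True r=False
G((!q & (p U r))) holds globally = False
First violation at position 2.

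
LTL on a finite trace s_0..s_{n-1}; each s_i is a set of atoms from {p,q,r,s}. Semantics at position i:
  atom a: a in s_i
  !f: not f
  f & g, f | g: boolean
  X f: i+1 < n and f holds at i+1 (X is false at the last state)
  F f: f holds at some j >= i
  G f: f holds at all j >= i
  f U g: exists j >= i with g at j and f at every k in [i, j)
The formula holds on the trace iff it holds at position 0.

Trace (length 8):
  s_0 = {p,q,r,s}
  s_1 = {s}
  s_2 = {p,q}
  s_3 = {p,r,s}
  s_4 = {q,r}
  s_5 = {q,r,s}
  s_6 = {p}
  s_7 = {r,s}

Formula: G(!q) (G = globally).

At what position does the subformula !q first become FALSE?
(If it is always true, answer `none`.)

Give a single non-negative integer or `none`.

Answer: 0

Derivation:
s_0={p,q,r,s}: !q=False q=True
s_1={s}: !q=True q=False
s_2={p,q}: !q=False q=True
s_3={p,r,s}: !q=True q=False
s_4={q,r}: !q=False q=True
s_5={q,r,s}: !q=False q=True
s_6={p}: !q=True q=False
s_7={r,s}: !q=True q=False
G(!q) holds globally = False
First violation at position 0.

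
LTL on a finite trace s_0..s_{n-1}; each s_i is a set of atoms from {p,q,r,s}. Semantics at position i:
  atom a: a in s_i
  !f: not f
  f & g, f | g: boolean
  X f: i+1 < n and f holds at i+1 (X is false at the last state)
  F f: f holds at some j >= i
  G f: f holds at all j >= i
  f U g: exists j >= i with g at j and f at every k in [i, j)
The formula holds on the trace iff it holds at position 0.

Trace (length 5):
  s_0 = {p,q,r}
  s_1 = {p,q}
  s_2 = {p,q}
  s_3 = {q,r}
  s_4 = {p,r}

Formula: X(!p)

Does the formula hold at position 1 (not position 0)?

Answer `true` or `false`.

s_0={p,q,r}: X(!p)=False !p=False p=True
s_1={p,q}: X(!p)=False !p=False p=True
s_2={p,q}: X(!p)=True !p=False p=True
s_3={q,r}: X(!p)=False !p=True p=False
s_4={p,r}: X(!p)=False !p=False p=True
Evaluating at position 1: result = False

Answer: false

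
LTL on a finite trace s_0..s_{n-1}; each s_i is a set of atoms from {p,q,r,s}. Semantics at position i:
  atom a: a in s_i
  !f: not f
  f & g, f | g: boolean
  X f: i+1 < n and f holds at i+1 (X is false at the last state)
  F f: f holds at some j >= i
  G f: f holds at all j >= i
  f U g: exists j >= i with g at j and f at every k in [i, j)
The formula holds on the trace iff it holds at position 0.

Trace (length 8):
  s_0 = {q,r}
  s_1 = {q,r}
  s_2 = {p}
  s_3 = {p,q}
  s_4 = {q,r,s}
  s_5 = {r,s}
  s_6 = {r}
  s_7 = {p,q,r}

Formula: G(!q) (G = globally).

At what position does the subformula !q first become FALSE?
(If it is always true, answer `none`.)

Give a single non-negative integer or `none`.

s_0={q,r}: !q=False q=True
s_1={q,r}: !q=False q=True
s_2={p}: !q=True q=False
s_3={p,q}: !q=False q=True
s_4={q,r,s}: !q=False q=True
s_5={r,s}: !q=True q=False
s_6={r}: !q=True q=False
s_7={p,q,r}: !q=False q=True
G(!q) holds globally = False
First violation at position 0.

Answer: 0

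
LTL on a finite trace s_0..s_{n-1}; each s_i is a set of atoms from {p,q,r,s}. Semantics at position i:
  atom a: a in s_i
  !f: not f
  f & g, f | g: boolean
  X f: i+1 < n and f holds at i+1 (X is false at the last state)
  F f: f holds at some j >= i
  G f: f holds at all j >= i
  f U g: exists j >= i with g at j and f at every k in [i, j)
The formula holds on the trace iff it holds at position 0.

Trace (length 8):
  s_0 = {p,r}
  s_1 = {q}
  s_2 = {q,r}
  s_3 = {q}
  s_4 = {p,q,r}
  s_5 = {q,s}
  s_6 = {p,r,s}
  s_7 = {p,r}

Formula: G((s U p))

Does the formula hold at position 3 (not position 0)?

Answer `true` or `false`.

s_0={p,r}: G((s U p))=False (s U p)=True s=False p=True
s_1={q}: G((s U p))=False (s U p)=False s=False p=False
s_2={q,r}: G((s U p))=False (s U p)=False s=False p=False
s_3={q}: G((s U p))=False (s U p)=False s=False p=False
s_4={p,q,r}: G((s U p))=True (s U p)=True s=False p=True
s_5={q,s}: G((s U p))=True (s U p)=True s=True p=False
s_6={p,r,s}: G((s U p))=True (s U p)=True s=True p=True
s_7={p,r}: G((s U p))=True (s U p)=True s=False p=True
Evaluating at position 3: result = False

Answer: false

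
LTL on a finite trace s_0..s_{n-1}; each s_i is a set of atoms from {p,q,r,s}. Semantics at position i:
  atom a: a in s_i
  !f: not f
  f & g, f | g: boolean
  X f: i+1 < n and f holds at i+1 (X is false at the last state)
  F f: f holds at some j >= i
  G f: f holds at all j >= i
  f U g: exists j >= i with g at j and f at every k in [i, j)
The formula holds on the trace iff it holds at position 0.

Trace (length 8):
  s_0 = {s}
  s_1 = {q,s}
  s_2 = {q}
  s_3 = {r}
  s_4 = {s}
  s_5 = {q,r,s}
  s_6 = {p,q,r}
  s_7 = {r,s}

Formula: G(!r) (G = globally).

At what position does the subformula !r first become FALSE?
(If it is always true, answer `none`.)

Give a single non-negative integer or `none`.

s_0={s}: !r=True r=False
s_1={q,s}: !r=True r=False
s_2={q}: !r=True r=False
s_3={r}: !r=False r=True
s_4={s}: !r=True r=False
s_5={q,r,s}: !r=False r=True
s_6={p,q,r}: !r=False r=True
s_7={r,s}: !r=False r=True
G(!r) holds globally = False
First violation at position 3.

Answer: 3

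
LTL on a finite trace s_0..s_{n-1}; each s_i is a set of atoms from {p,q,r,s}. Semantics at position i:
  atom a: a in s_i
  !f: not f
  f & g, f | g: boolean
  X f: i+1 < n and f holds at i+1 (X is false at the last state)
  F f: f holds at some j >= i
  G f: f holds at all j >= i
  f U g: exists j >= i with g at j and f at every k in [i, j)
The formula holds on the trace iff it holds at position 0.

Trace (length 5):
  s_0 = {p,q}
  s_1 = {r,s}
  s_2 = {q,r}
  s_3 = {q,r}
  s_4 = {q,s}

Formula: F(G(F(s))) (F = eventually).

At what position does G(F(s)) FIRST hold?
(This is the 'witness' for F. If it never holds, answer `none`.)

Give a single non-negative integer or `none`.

s_0={p,q}: G(F(s))=True F(s)=True s=False
s_1={r,s}: G(F(s))=True F(s)=True s=True
s_2={q,r}: G(F(s))=True F(s)=True s=False
s_3={q,r}: G(F(s))=True F(s)=True s=False
s_4={q,s}: G(F(s))=True F(s)=True s=True
F(G(F(s))) holds; first witness at position 0.

Answer: 0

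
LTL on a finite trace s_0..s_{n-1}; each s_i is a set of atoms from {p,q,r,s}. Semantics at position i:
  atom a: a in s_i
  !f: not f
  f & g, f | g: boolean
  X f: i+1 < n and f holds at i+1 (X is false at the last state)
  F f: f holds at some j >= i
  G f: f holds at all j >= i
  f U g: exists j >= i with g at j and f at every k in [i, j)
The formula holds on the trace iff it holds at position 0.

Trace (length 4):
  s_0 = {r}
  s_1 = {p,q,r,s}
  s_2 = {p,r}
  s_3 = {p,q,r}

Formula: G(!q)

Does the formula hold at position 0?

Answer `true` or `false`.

Answer: false

Derivation:
s_0={r}: G(!q)=False !q=True q=False
s_1={p,q,r,s}: G(!q)=False !q=False q=True
s_2={p,r}: G(!q)=False !q=True q=False
s_3={p,q,r}: G(!q)=False !q=False q=True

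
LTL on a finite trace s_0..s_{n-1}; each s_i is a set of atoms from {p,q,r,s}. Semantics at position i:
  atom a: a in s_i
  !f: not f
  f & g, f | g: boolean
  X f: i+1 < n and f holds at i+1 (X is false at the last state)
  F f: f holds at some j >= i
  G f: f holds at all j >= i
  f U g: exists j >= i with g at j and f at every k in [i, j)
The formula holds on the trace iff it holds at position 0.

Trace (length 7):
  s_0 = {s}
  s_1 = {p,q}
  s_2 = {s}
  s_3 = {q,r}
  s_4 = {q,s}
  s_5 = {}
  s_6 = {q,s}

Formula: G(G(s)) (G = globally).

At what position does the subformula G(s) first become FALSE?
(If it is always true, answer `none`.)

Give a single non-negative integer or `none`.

Answer: 0

Derivation:
s_0={s}: G(s)=False s=True
s_1={p,q}: G(s)=False s=False
s_2={s}: G(s)=False s=True
s_3={q,r}: G(s)=False s=False
s_4={q,s}: G(s)=False s=True
s_5={}: G(s)=False s=False
s_6={q,s}: G(s)=True s=True
G(G(s)) holds globally = False
First violation at position 0.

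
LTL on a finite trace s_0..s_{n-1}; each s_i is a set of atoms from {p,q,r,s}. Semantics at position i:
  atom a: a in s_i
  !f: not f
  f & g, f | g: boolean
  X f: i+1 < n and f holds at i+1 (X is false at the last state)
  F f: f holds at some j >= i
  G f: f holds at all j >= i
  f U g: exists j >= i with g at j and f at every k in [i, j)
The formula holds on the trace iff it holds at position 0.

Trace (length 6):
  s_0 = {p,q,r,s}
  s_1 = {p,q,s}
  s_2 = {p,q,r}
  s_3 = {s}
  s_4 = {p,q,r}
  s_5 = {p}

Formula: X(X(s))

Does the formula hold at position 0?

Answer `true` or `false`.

s_0={p,q,r,s}: X(X(s))=False X(s)=True s=True
s_1={p,q,s}: X(X(s))=True X(s)=False s=True
s_2={p,q,r}: X(X(s))=False X(s)=True s=False
s_3={s}: X(X(s))=False X(s)=False s=True
s_4={p,q,r}: X(X(s))=False X(s)=False s=False
s_5={p}: X(X(s))=False X(s)=False s=False

Answer: false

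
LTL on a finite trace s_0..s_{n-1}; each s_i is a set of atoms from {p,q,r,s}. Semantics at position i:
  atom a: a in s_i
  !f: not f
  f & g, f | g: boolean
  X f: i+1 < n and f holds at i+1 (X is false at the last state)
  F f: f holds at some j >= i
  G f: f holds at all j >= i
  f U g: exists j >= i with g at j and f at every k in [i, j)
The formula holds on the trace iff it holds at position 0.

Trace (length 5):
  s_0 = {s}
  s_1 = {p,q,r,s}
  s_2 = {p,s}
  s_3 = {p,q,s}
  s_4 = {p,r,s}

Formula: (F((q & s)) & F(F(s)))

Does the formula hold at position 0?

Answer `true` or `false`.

s_0={s}: (F((q & s)) & F(F(s)))=True F((q & s))=True (q & s)=False q=False s=True F(F(s))=True F(s)=True
s_1={p,q,r,s}: (F((q & s)) & F(F(s)))=True F((q & s))=True (q & s)=True q=True s=True F(F(s))=True F(s)=True
s_2={p,s}: (F((q & s)) & F(F(s)))=True F((q & s))=True (q & s)=False q=False s=True F(F(s))=True F(s)=True
s_3={p,q,s}: (F((q & s)) & F(F(s)))=True F((q & s))=True (q & s)=True q=True s=True F(F(s))=True F(s)=True
s_4={p,r,s}: (F((q & s)) & F(F(s)))=False F((q & s))=False (q & s)=False q=False s=True F(F(s))=True F(s)=True

Answer: true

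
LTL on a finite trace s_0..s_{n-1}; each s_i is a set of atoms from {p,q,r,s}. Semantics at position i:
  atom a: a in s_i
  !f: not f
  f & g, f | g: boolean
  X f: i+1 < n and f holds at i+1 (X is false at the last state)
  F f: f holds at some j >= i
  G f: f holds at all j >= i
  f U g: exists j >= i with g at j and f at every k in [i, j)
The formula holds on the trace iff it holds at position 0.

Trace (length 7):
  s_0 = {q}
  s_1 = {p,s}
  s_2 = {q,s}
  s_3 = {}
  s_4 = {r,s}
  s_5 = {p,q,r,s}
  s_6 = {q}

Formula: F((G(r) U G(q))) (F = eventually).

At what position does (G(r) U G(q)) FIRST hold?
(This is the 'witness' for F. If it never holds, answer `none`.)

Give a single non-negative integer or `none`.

Answer: 5

Derivation:
s_0={q}: (G(r) U G(q))=False G(r)=False r=False G(q)=False q=True
s_1={p,s}: (G(r) U G(q))=False G(r)=False r=False G(q)=False q=False
s_2={q,s}: (G(r) U G(q))=False G(r)=False r=False G(q)=False q=True
s_3={}: (G(r) U G(q))=False G(r)=False r=False G(q)=False q=False
s_4={r,s}: (G(r) U G(q))=False G(r)=False r=True G(q)=False q=False
s_5={p,q,r,s}: (G(r) U G(q))=True G(r)=False r=True G(q)=True q=True
s_6={q}: (G(r) U G(q))=True G(r)=False r=False G(q)=True q=True
F((G(r) U G(q))) holds; first witness at position 5.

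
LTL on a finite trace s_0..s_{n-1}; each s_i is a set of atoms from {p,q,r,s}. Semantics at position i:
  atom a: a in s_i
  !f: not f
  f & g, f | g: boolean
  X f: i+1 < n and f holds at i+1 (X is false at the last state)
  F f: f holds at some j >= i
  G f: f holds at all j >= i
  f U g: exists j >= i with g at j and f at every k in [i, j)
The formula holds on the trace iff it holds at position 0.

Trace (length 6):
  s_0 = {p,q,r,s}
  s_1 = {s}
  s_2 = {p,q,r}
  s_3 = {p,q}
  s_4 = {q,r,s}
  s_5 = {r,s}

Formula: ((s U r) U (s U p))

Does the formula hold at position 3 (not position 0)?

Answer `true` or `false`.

Answer: true

Derivation:
s_0={p,q,r,s}: ((s U r) U (s U p))=True (s U r)=True s=True r=True (s U p)=True p=True
s_1={s}: ((s U r) U (s U p))=True (s U r)=True s=True r=False (s U p)=True p=False
s_2={p,q,r}: ((s U r) U (s U p))=True (s U r)=True s=False r=True (s U p)=True p=True
s_3={p,q}: ((s U r) U (s U p))=True (s U r)=False s=False r=False (s U p)=True p=True
s_4={q,r,s}: ((s U r) U (s U p))=False (s U r)=True s=True r=True (s U p)=False p=False
s_5={r,s}: ((s U r) U (s U p))=False (s U r)=True s=True r=True (s U p)=False p=False
Evaluating at position 3: result = True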